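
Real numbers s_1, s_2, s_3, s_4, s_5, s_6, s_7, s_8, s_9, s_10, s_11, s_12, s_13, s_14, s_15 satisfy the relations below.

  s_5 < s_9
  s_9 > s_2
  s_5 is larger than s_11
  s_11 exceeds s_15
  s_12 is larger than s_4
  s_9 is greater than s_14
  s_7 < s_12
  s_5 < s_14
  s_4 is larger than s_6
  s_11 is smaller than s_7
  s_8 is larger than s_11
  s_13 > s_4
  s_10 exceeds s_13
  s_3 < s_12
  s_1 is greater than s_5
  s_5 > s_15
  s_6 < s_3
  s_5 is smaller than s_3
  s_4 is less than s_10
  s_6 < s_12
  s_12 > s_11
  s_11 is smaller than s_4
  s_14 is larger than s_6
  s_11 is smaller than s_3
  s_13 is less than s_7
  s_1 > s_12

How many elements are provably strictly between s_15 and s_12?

Chaining upward from s_15 reaches: s_11, s_5, s_4, s_13, s_7, s_3, s_14, s_1, s_10, s_8, s_9.
Chaining downward from s_12 reaches: s_6, s_11, s_5, s_4, s_13, s_7, s_3.
Strictly between s_15 and s_12 are those in both lists: s_11, s_5, s_4, s_13, s_7, s_3 — 6 elements.

6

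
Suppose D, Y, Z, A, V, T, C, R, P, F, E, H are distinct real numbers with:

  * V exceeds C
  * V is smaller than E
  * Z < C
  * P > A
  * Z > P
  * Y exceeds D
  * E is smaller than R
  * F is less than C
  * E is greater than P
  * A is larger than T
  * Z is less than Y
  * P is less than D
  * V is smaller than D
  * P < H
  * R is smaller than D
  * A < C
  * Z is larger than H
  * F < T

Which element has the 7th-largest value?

Z

The consecutive relations fix a unique order: F < T < A < P < H < Z < C < V < E < R < D < Y.
The 7th largest is Z.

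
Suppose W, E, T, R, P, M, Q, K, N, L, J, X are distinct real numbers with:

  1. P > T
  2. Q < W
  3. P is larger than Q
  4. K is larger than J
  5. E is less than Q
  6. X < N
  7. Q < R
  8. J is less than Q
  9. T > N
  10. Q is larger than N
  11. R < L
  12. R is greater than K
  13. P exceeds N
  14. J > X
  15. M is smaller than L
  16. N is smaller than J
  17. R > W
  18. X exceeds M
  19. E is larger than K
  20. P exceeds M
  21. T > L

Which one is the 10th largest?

Chaining the given pairs: M < X < N < J < K < E < Q < W < R < L < T < P.
Counting 10 from the largest end gives N.

N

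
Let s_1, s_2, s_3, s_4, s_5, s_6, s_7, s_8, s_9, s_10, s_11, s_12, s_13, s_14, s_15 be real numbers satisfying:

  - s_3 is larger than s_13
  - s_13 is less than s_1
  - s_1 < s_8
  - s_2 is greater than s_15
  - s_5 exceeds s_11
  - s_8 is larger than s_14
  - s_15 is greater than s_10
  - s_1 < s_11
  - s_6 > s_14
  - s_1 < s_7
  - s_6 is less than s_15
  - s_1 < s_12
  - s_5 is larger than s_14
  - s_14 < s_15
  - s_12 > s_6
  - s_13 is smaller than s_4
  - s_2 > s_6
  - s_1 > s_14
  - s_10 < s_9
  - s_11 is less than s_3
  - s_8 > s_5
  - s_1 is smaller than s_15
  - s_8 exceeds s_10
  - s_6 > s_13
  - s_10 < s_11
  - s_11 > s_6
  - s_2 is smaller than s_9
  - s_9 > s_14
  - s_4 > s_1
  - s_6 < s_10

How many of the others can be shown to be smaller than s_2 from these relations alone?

6

From s_2 the given relations immediately reach s_6, s_15.
From those, s_14, s_13, s_10, s_1 — 6 in total.
Nothing else is reachable below s_2; 6 in all.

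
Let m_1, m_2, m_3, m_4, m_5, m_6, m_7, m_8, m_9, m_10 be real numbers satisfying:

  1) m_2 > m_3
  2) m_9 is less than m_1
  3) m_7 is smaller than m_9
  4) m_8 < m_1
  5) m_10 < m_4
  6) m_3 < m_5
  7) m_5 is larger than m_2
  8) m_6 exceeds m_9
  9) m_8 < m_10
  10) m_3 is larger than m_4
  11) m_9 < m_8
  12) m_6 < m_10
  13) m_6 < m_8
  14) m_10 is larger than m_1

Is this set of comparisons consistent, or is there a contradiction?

Every relation is compatible with m_7 < m_9 < m_6 < m_8 < m_1 < m_10 < m_4 < m_3 < m_2 < m_5; the set is consistent.

consistent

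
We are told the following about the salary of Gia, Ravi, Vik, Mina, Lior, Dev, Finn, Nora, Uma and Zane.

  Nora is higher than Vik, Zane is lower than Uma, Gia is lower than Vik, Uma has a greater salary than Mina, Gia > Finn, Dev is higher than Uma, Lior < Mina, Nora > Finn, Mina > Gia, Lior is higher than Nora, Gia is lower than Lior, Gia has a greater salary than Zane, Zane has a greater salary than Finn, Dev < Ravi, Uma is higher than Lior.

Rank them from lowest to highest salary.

Finn < Zane < Gia < Vik < Nora < Lior < Mina < Uma < Dev < Ravi

Nothing is placed below Finn, so it is least; from there Finn < Zane; Zane < Gia; Gia < Vik; Vik < Nora; Nora < Lior; Lior < Mina; Mina < Uma; Uma < Dev; Dev < Ravi, each given directly.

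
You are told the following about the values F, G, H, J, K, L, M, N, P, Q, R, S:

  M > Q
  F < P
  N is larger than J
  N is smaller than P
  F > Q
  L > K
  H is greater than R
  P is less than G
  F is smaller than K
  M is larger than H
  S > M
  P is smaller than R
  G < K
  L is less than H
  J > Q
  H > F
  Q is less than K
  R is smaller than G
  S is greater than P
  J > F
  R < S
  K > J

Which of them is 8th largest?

Piecing the relations together gives one ordering: Q < F < J < N < P < R < G < K < L < H < M < S.
The 8th largest is P.

P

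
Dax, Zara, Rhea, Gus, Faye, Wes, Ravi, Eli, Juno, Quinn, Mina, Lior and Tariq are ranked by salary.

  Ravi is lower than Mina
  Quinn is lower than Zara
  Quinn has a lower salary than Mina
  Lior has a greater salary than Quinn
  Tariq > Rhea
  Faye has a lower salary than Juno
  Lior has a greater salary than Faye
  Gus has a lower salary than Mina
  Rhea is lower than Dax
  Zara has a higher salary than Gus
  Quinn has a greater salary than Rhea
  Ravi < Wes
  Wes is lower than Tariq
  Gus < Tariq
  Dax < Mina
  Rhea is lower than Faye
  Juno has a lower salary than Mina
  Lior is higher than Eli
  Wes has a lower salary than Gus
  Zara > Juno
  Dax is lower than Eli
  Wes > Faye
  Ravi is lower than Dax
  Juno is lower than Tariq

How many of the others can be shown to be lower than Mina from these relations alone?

From Mina the given relations immediately reach Ravi, Juno, Dax, Gus, Quinn.
From those, Rhea, Faye, Wes — 8 in total.
No other element is forced below Mina by the given relations, so the count is 8.

8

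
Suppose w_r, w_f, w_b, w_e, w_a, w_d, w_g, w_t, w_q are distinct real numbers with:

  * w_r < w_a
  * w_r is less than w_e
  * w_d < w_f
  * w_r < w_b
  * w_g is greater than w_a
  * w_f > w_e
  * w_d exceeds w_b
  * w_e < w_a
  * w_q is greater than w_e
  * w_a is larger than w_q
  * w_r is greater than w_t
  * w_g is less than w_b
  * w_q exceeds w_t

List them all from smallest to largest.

Each adjacent pair is fixed by a given relation: w_t < w_r; w_r < w_e; w_e < w_q; w_q < w_a; w_a < w_g; w_g < w_b; w_b < w_d; w_d < w_f. Chaining them end to end gives the full order.

w_t < w_r < w_e < w_q < w_a < w_g < w_b < w_d < w_f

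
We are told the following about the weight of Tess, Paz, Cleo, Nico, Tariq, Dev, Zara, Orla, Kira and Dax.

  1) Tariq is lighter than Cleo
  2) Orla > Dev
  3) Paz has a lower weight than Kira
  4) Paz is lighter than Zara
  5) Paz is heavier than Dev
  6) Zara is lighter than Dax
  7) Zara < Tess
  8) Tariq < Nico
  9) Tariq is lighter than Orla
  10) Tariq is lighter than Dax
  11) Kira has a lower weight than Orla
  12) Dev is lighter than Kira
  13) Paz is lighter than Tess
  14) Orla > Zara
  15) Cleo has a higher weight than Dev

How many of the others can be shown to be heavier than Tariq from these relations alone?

4

From Tariq the given relations immediately reach Cleo, Nico, Dax, Orla.
No other element is forced above Tariq by the given relations, so the count is 4.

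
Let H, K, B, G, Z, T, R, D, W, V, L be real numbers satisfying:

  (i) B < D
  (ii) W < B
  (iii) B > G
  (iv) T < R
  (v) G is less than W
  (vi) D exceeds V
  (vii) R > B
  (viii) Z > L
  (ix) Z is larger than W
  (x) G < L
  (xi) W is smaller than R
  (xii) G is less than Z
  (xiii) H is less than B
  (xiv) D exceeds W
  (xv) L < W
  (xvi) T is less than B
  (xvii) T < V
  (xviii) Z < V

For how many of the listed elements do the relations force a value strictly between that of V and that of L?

2

The relations place L below V. An element lies strictly between them when it is forced above L and also forced below V.
Above L: {W, Z, B, R, D}. Below V: {G, T, W, Z}.
Intersection: {W, Z} — 2.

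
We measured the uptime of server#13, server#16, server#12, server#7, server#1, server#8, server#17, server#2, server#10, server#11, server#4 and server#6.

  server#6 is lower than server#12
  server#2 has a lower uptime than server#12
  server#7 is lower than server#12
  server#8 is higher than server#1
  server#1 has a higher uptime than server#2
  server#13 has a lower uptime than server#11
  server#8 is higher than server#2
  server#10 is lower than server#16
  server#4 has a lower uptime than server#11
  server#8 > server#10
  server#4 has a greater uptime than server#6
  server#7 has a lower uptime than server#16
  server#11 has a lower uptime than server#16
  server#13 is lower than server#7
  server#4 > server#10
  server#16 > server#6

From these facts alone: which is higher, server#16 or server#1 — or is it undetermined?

undetermined

Following every chain through server#1: above server#1 we get server#8; below server#1 we get server#2.
server#16 is not reached, and no chain runs the other way from server#16 to server#1.
So the given relations leave the order of server#1 and server#16 undetermined.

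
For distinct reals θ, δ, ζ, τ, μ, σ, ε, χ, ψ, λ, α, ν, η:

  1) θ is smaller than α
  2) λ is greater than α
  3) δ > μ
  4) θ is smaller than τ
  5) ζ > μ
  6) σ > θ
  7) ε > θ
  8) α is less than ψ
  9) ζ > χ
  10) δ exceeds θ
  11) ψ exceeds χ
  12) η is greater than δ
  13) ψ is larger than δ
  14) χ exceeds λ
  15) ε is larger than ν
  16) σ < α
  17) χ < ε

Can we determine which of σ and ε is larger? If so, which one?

ε

Following the relations from σ: σ < α < λ < χ < ε.
So ε is larger.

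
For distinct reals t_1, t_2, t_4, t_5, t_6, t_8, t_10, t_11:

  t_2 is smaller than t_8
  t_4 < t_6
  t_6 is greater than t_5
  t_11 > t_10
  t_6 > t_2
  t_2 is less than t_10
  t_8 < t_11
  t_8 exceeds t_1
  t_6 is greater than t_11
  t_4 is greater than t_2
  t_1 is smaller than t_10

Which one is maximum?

t_6

t_2 is not greatest since t_2 < t_6; t_1 is not greatest since t_1 < t_8; t_4 is not greatest since t_4 < t_6; t_5 is not greatest since t_5 < t_6; t_10 is not greatest since t_10 < t_11; t_8 is not greatest since t_8 < t_11; t_11 is not greatest since t_11 < t_6.
Only t_6 has nothing above it, so t_6 is the maximum.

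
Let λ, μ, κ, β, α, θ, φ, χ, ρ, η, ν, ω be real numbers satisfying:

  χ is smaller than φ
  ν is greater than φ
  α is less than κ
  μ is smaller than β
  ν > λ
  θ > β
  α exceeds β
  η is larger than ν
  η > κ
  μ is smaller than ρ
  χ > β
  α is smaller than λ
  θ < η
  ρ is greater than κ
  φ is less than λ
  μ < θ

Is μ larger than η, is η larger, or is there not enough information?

η

Chaining the given relations: μ < β < χ < φ < λ < ν < η.
So η is larger.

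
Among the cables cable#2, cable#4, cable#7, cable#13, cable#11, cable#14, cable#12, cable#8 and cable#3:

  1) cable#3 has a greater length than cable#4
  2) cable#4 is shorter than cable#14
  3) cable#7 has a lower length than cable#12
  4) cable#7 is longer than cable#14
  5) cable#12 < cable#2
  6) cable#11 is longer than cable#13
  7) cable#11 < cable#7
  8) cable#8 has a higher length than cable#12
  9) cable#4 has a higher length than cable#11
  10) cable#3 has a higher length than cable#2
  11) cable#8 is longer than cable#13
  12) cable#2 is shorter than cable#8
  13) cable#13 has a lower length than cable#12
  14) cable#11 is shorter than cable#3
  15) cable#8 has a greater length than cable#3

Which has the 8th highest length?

The consecutive relations fix a unique order: cable#13 < cable#11 < cable#4 < cable#14 < cable#7 < cable#12 < cable#2 < cable#3 < cable#8.
The 8th largest is cable#11.

cable#11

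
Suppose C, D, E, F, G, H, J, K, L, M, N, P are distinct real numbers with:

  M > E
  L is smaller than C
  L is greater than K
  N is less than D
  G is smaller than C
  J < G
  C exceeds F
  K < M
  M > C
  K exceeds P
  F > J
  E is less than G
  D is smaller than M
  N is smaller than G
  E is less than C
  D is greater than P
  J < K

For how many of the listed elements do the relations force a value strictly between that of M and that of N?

The relations place N below M. An element lies strictly between them when it is forced above N and also forced below M.
Above N: {D, G, C}. Below M: {P, J, D, F, K, L, E, G, C}.
Intersection: {D, G, C} — 3.

3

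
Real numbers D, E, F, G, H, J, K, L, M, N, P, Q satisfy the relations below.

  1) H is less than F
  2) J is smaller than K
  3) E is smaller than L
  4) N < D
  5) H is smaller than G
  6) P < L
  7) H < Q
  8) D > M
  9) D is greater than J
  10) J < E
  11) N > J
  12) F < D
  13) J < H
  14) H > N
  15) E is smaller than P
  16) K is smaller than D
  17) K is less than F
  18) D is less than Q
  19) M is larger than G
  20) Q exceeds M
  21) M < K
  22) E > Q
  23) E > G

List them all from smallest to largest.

Each adjacent pair is fixed by a given relation: J < N; N < H; H < G; G < M; M < K; K < F; F < D; D < Q; Q < E; E < P; P < L. Chaining them end to end gives the full order.

J < N < H < G < M < K < F < D < Q < E < P < L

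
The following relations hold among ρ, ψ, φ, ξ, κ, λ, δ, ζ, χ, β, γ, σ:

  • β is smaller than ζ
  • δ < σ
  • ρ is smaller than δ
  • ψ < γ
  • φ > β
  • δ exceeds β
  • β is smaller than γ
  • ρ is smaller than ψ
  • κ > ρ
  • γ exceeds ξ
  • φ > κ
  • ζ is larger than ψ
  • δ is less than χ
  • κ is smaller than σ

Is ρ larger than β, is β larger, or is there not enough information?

undetermined

Following every chain through β: above β we get γ, δ, ζ, φ, χ, σ.
ρ is not reached, and no chain runs the other way from ρ to β.
So the given relations leave the order of β and ρ undetermined.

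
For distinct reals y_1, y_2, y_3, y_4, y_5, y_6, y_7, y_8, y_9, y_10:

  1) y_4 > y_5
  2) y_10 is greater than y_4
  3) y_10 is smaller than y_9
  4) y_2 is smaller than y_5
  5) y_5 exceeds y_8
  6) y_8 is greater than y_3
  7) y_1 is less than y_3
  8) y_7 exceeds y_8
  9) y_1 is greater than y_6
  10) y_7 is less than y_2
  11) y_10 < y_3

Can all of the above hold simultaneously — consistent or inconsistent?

Chaining the given relations yields y_3 < y_8 < y_7 < y_2 < y_5 < y_4 < y_10, so y_3 < y_10. But one relation states y_10 < y_3. These cannot both hold.

inconsistent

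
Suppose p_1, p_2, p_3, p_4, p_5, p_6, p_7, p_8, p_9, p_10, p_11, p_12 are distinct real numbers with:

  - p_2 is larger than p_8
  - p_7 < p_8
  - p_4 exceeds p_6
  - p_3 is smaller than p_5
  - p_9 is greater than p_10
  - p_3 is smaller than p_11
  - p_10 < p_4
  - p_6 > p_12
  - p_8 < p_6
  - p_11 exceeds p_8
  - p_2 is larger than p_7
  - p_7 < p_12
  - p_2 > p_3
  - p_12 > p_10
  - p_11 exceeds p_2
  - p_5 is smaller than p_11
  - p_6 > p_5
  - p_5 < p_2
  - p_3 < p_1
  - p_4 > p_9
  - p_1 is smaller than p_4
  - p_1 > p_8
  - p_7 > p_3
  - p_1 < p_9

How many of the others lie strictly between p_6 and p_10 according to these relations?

Chaining upward from p_10 reaches: p_12, p_9, p_4.
Chaining downward from p_6 reaches: p_3, p_5, p_7, p_8, p_12.
Strictly between p_10 and p_6 are those in both lists: p_12 — 1 element.

1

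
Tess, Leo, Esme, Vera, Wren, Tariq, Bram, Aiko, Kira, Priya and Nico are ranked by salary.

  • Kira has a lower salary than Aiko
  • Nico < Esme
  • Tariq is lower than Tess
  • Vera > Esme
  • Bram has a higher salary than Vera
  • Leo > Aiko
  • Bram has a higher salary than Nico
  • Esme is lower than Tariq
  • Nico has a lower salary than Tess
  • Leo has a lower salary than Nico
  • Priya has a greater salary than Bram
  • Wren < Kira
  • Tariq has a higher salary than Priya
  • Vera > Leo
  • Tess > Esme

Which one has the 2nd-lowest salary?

Kira

Piecing the relations together gives one ordering: Wren < Kira < Aiko < Leo < Nico < Esme < Vera < Bram < Priya < Tariq < Tess.
Counting 2 from the smallest end gives Kira.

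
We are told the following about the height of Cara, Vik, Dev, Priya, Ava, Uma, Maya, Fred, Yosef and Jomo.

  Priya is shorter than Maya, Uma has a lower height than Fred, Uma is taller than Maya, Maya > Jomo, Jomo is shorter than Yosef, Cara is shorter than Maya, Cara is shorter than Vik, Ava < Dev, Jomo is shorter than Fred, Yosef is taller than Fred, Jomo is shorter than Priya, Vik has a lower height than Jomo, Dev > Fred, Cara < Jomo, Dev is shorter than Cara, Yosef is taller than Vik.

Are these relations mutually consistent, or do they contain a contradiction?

inconsistent

We have Fred < Dev stated directly, yet also Dev < Cara < Vik < Jomo < Priya < Maya < Uma < Fred by chaining the others — so Dev < Fred. Contradiction.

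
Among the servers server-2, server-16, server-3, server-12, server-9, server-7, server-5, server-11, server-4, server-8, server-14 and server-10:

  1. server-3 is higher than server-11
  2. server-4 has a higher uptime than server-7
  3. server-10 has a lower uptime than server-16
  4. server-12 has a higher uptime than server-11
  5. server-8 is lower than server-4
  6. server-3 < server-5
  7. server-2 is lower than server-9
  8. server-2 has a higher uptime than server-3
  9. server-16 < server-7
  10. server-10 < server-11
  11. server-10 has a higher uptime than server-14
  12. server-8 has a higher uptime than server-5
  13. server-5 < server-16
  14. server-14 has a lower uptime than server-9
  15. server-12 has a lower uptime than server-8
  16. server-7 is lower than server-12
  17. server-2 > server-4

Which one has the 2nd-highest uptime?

server-2

The consecutive relations fix a unique order: server-14 < server-10 < server-11 < server-3 < server-5 < server-16 < server-7 < server-12 < server-8 < server-4 < server-2 < server-9.
The 2nd largest is server-2.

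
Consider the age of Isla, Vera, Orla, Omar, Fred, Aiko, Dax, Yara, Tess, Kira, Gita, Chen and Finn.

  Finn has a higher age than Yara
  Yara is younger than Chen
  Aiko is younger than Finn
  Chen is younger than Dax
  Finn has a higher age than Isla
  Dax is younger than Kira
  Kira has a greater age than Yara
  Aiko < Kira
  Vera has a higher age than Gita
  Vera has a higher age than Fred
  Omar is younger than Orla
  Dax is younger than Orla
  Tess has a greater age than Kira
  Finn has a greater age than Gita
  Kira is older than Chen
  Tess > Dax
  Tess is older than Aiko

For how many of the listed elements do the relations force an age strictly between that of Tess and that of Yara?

3

The relations place Yara below Tess. An element lies strictly between them when it is forced above Yara and also forced below Tess.
Above Yara: {Chen, Dax, Finn, Kira, Orla}. Below Tess: {Aiko, Chen, Dax, Kira}.
Intersection: {Chen, Dax, Kira} — 3.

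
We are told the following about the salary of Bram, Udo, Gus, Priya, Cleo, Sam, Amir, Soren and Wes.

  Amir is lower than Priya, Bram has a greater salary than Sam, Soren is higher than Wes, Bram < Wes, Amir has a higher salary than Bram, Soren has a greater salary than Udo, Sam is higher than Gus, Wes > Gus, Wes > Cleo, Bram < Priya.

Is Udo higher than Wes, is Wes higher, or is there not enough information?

undetermined

Following every chain through Udo: above Udo we get Soren.
Wes is not reached, and no chain runs the other way from Wes to Udo.
So the given relations leave the order of Udo and Wes undetermined.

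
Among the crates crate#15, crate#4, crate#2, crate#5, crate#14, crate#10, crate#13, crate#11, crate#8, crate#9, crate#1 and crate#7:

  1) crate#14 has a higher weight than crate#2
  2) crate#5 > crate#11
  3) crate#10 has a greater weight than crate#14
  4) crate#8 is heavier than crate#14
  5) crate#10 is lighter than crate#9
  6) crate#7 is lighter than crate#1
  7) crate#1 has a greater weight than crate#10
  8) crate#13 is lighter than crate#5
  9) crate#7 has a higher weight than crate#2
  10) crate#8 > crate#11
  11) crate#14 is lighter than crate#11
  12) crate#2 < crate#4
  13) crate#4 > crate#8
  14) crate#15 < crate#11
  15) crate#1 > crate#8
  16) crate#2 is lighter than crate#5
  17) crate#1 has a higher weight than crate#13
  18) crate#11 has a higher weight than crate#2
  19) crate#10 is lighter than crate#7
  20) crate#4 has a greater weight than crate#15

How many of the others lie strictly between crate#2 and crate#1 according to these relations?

5

Chaining upward from crate#2 reaches: crate#14, crate#10, crate#11, crate#8, crate#7, crate#9, crate#4, crate#5.
Chaining downward from crate#1 reaches: crate#15, crate#13, crate#14, crate#10, crate#11, crate#8, crate#7.
Strictly between crate#2 and crate#1 are those in both lists: crate#14, crate#10, crate#11, crate#8, crate#7 — 5 elements.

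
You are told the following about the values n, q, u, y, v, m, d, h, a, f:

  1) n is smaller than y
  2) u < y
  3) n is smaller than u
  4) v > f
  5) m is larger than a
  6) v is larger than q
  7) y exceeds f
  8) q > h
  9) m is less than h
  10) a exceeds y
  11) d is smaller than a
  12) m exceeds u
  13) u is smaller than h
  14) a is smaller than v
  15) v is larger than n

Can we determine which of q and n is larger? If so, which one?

q

n < u < y < a < m < h < q, by transitivity through u, y, a, m, h.
So q is larger.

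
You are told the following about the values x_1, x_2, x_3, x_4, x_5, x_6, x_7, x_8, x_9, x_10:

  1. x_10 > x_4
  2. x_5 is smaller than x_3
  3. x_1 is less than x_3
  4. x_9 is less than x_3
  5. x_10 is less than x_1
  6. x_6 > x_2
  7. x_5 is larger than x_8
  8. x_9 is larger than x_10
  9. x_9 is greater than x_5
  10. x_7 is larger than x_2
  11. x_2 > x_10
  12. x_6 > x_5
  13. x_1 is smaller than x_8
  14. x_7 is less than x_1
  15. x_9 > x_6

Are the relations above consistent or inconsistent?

consistent

Every relation is compatible with x_4 < x_10 < x_2 < x_7 < x_1 < x_8 < x_5 < x_6 < x_9 < x_3; the set is consistent.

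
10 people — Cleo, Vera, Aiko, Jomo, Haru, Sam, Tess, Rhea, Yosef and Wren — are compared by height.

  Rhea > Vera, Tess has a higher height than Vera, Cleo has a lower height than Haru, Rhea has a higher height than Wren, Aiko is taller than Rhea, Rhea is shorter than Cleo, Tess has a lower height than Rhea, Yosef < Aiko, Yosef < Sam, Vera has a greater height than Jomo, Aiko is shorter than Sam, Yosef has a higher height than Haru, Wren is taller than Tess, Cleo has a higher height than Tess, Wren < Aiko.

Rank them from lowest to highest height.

Jomo < Vera < Tess < Wren < Rhea < Cleo < Haru < Yosef < Aiko < Sam

The consecutive links are each given: Jomo < Vera; Vera < Tess; Tess < Wren; Wren < Rhea; Rhea < Cleo; Cleo < Haru; Haru < Yosef; Yosef < Aiko; Aiko < Sam.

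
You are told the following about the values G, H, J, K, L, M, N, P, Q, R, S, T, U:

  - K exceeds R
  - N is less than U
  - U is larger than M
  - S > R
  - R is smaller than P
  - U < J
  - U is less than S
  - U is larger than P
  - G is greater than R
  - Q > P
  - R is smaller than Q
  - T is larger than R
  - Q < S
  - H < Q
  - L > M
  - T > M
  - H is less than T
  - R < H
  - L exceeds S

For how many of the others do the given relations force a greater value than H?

The elements the relations force above H are Q, T, S, L — no chain reaches any other.
That is 4.

4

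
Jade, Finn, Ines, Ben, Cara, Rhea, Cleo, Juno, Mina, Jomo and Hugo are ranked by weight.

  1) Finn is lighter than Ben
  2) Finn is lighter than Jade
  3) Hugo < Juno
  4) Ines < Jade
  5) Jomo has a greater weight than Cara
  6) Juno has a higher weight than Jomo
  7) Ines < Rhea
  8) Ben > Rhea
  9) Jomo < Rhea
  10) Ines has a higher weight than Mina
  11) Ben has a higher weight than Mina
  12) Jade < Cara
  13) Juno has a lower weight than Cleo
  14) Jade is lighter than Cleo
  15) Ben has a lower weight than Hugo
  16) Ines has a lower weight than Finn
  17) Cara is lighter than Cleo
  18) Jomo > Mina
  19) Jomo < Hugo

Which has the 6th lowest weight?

Chaining the given pairs: Mina < Ines < Finn < Jade < Cara < Jomo < Rhea < Ben < Hugo < Juno < Cleo.
Counting 6 from the smallest end gives Jomo.

Jomo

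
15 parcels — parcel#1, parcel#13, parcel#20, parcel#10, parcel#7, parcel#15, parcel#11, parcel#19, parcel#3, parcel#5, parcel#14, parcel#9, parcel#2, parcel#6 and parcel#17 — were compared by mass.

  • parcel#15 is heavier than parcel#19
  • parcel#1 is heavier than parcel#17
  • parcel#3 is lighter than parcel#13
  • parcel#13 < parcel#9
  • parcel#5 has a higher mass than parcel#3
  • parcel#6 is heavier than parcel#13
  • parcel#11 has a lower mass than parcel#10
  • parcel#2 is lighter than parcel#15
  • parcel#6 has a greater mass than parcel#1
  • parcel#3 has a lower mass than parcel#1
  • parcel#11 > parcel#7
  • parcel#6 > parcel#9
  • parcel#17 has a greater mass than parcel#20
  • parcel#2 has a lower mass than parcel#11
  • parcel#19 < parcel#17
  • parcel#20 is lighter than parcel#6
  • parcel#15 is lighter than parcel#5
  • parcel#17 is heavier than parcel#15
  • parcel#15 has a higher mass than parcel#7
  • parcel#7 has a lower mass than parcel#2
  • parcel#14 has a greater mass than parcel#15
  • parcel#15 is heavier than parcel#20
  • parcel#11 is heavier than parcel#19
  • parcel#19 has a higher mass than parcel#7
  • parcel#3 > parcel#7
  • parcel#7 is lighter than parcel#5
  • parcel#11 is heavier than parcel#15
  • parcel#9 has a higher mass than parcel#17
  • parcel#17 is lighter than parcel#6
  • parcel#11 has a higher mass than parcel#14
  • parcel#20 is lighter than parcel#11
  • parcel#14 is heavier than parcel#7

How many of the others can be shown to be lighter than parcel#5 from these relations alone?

6

The elements the relations force below parcel#5 are parcel#20, parcel#7, parcel#3, parcel#19, parcel#2, parcel#15 — no chain reaches any other.
That is 6.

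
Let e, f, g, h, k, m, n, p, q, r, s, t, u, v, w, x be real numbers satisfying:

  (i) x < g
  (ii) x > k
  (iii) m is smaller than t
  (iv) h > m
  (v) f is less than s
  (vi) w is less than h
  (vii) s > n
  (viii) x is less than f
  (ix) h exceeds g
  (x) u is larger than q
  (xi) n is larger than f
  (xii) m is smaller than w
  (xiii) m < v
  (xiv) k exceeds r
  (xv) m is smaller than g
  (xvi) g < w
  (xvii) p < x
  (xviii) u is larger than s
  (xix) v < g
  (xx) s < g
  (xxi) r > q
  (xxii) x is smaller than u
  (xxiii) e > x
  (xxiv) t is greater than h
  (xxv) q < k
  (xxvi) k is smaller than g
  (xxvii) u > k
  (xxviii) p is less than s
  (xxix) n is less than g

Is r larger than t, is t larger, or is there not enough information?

Chaining the given relations: r < k < x < f < n < s < g < w < h < t.
So t is larger.

t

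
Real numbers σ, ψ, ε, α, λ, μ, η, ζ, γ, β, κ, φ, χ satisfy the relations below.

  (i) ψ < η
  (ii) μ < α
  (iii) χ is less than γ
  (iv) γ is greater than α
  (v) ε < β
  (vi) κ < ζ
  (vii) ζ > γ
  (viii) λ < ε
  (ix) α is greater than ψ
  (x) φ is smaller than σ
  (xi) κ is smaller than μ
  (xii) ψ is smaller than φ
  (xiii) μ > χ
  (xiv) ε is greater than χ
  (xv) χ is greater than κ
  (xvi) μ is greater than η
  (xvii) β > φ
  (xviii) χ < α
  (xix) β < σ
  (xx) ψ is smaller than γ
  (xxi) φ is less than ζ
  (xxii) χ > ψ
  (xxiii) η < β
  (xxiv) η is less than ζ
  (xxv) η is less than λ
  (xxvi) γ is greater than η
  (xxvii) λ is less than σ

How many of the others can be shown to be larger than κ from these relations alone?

8

From κ the given relations immediately reach χ, μ, ζ.
From those, ε, α, γ — 6 in total.
From those, β — 7 in total.
From those, σ — 8 in total.
Nothing else is reachable above κ; 8 in all.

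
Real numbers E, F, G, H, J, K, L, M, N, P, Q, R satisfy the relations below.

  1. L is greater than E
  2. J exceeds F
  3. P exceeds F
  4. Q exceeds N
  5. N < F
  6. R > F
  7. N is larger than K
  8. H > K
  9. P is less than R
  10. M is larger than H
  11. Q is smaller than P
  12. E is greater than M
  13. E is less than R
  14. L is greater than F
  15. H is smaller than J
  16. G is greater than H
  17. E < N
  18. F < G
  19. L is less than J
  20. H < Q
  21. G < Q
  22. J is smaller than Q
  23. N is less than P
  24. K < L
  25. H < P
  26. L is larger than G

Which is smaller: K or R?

K

Chaining the given relations: K < H < M < E < N < F < G < L < J < Q < P < R.
So K < R; K is the smaller of the two.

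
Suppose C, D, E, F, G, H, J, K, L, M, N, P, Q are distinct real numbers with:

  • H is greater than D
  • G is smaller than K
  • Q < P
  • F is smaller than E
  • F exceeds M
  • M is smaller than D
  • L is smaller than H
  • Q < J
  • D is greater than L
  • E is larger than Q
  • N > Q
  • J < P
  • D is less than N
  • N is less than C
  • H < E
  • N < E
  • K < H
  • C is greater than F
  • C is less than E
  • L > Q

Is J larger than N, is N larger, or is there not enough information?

undetermined

Following every chain through J: above J we get P; below J we get Q.
N is not reached, and no chain runs the other way from N to J.
So the given relations leave the order of J and N undetermined.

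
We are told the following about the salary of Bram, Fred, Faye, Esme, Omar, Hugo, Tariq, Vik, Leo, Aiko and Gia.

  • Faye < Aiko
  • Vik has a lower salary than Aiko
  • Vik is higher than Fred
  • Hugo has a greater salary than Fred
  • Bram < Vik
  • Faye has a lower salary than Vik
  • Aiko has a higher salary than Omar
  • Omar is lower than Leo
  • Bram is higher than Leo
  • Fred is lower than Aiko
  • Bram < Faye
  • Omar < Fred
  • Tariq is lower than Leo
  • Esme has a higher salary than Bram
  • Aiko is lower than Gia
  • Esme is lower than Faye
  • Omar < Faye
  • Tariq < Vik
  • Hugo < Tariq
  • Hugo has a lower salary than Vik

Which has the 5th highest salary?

Esme

The consecutive relations fix a unique order: Omar < Fred < Hugo < Tariq < Leo < Bram < Esme < Faye < Vik < Aiko < Gia.
Counting 5 from the largest end gives Esme.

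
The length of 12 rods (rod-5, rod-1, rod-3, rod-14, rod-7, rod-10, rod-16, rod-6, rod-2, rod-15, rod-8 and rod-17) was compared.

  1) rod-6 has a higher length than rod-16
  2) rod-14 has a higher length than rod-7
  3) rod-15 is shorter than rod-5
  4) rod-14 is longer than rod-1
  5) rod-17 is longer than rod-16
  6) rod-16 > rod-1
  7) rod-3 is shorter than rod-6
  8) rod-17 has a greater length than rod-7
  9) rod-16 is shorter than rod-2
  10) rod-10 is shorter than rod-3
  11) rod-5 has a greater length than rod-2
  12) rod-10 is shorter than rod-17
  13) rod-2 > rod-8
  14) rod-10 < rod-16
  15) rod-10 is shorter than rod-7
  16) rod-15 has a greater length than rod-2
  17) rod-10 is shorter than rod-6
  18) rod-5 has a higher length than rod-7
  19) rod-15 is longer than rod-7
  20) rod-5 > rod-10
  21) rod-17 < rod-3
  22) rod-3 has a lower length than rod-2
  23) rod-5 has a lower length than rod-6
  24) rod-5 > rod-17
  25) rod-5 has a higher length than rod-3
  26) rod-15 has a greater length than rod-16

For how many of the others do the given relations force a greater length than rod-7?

From rod-7 the given relations immediately reach rod-17, rod-15, rod-5, rod-14.
From those, rod-3, rod-6 — 6 in total.
From those, rod-2 — 7 in total.
Nothing else is reachable above rod-7; 7 in all.

7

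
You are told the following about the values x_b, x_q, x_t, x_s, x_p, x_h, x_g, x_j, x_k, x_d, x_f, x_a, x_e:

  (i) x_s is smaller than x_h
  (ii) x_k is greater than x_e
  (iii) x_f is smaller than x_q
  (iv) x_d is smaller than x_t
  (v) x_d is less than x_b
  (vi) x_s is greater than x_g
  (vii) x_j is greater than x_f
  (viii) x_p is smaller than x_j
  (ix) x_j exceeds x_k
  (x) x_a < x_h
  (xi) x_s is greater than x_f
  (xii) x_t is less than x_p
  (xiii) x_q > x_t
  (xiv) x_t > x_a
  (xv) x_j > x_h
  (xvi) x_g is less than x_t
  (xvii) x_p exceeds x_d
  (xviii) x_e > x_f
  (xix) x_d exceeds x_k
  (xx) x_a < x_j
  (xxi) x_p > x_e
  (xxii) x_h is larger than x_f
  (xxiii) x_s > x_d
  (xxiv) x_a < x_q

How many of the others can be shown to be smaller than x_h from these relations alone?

Directly below x_h: x_f, x_a, x_s.
One step further: x_g, x_d (5 so far).
One step further: x_k (6 so far).
One step further: x_e (7 so far).
No other element is forced below x_h by the given relations, so the count is 7.

7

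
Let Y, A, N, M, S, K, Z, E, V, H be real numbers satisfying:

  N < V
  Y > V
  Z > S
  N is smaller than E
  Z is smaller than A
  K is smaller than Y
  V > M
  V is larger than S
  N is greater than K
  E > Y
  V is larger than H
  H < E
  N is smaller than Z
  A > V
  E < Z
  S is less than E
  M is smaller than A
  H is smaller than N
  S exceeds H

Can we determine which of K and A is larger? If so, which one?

K < N and N < V give K < V.
Then V < Y extends the chain to Y.
With Y < E: K < N < V < Y < E.
With E < Z: K < N < V < Y < E < Z.
Then Z < A extends the chain to A.
So A is larger.

A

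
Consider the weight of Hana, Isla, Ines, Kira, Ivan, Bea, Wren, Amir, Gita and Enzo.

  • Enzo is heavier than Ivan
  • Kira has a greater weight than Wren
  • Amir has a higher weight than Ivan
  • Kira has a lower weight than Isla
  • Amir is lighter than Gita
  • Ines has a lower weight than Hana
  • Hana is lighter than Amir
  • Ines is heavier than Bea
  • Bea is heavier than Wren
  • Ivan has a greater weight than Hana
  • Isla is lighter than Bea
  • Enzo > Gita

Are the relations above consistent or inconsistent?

consistent

Every relation is compatible with Wren < Kira < Isla < Bea < Ines < Hana < Ivan < Amir < Gita < Enzo; the set is consistent.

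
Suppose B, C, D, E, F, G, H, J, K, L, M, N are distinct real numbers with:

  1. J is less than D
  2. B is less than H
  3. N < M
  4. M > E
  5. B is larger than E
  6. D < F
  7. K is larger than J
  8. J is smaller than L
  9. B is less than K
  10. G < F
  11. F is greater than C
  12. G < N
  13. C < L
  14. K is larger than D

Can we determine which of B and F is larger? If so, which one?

undetermined

Following every chain through B: above B we get K, H; below B we get E.
F is not reached, and no chain runs the other way from F to B.
So the given relations leave the order of B and F undetermined.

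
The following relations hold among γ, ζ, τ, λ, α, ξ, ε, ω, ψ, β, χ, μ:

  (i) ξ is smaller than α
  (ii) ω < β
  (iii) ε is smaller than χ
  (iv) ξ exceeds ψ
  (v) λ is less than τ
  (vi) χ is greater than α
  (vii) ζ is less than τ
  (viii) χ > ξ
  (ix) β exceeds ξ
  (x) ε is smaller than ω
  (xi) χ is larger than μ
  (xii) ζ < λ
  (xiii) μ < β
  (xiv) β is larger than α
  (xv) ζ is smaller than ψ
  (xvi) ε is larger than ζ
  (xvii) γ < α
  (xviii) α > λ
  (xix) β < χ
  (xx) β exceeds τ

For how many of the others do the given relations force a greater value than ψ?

4

From ψ the given relations immediately reach ξ.
From those, α, β, χ — 4 in total.
No other element is forced above ψ by the given relations, so the count is 4.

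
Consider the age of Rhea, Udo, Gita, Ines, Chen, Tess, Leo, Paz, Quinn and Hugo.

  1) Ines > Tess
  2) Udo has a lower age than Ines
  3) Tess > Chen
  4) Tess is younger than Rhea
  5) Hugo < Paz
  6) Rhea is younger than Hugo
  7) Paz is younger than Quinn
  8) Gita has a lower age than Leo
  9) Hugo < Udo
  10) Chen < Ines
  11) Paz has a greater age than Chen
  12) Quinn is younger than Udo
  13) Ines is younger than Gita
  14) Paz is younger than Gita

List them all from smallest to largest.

Chen < Tess < Rhea < Hugo < Paz < Quinn < Udo < Ines < Gita < Leo

Each adjacent pair is fixed by a given relation: Chen < Tess; Tess < Rhea; Rhea < Hugo; Hugo < Paz; Paz < Quinn; Quinn < Udo; Udo < Ines; Ines < Gita; Gita < Leo. Chaining them end to end gives the full order.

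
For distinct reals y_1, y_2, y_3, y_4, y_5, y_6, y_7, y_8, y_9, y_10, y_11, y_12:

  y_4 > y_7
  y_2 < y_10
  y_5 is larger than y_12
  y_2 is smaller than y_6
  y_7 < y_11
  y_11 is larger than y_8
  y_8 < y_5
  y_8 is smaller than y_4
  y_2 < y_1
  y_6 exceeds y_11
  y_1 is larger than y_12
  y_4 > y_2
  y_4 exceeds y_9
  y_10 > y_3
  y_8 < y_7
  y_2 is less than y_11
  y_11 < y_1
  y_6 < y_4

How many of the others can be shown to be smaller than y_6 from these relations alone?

The elements the relations force below y_6 are y_2, y_8, y_7, y_11 — no chain reaches any other.
That is 4.

4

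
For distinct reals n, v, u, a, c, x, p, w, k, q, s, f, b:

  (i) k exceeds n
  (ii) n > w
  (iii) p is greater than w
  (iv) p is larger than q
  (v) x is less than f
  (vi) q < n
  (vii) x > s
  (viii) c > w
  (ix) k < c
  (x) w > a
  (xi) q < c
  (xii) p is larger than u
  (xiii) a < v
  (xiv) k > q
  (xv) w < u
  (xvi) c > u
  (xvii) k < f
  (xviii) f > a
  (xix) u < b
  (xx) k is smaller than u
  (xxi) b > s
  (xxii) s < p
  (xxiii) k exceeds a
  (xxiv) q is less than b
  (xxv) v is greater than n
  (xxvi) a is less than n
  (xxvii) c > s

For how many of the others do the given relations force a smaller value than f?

7

From f the given relations immediately reach a, x, k.
From those, q, s, n — 6 in total.
From those, w — 7 in total.
No other element is forced below f by the given relations, so the count is 7.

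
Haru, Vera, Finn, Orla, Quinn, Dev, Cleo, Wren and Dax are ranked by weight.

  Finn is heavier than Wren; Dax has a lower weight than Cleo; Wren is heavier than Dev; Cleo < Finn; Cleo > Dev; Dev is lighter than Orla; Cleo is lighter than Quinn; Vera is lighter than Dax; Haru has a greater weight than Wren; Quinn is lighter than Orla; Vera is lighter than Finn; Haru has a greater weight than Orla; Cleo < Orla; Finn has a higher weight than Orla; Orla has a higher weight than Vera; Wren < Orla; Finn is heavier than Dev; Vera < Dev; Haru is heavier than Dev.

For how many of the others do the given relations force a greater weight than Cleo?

4

Directly above Cleo: Quinn, Orla, Finn.
One step further: Haru (4 so far).
No other element is forced above Cleo by the given relations, so the count is 4.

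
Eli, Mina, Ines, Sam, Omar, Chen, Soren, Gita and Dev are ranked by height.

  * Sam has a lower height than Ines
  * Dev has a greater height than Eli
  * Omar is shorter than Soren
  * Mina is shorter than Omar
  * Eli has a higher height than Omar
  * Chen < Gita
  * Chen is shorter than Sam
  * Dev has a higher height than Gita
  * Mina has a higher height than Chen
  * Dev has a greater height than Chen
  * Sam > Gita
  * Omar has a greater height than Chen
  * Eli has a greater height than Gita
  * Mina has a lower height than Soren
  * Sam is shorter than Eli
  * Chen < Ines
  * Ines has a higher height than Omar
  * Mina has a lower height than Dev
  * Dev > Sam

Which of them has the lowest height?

Mina is not least since Chen < Mina; Gita is not least since Chen < Gita; Omar is not least since Mina < Omar; Soren is not least since Omar < Soren; Sam is not least since Chen < Sam; Eli is not least since Sam < Eli; Dev is not least since Sam < Dev; Ines is not least since Chen < Ines.
Only Chen has nothing below it, so Chen is the lowest height.

Chen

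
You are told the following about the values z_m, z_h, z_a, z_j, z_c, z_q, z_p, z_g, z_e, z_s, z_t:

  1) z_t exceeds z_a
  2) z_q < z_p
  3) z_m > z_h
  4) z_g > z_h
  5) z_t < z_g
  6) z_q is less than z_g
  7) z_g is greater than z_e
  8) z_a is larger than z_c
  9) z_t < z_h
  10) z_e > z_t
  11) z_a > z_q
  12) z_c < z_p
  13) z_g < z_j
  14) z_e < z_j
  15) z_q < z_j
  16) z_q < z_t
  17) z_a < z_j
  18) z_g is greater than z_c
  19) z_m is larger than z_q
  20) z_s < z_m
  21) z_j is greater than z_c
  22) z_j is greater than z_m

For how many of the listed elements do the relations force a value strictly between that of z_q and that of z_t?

1

The relations place z_q below z_t. An element lies strictly between them when it is forced above z_q and also forced below z_t.
Above z_q: {z_a, z_e, z_h, z_p, z_m, z_g, z_j}. Below z_t: {z_c, z_a}.
Intersection: {z_a} — 1.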